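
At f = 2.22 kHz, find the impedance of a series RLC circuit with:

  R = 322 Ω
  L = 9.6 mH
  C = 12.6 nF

Step 1 — Angular frequency: ω = 2π·f = 2π·2220 = 1.395e+04 rad/s.
Step 2 — Component impedances:
  R: Z = R = 322 Ω
  L: Z = jωL = j·1.395e+04·0.0096 = 0 + j133.9 Ω
  C: Z = 1/(jωC) = -j/(ω·C) = 0 - j5690 Ω
Step 3 — Series combination: Z_total = R + L + C = 322 - j5556 Ω = 5565∠-86.7° Ω.

Z = 322 - j5556 Ω = 5565∠-86.7° Ω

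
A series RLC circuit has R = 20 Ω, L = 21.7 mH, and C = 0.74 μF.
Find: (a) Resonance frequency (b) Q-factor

Step 1 — Resonance condition Im(Z)=0 gives ω₀ = 1/√(LC).
Step 2 — ω₀ = 1/√(0.0217·7.4e-07) = 7891 rad/s.
Step 3 — f₀ = ω₀/(2π) = 1256 Hz.
Step 4 — Series Q: Q = ω₀L/R = 7891·0.0217/20 = 8.562.

(a) f₀ = 1256 Hz  (b) Q = 8.562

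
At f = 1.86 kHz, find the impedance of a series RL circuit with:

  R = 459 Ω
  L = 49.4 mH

Step 1 — Angular frequency: ω = 2π·f = 2π·1860 = 1.169e+04 rad/s.
Step 2 — Component impedances:
  R: Z = R = 459 Ω
  L: Z = jωL = j·1.169e+04·0.0494 = 0 + j577.3 Ω
Step 3 — Series combination: Z_total = R + L = 459 + j577.3 Ω = 737.6∠51.5° Ω.

Z = 459 + j577.3 Ω = 737.6∠51.5° Ω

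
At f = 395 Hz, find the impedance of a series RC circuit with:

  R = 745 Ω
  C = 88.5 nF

Step 1 — Angular frequency: ω = 2π·f = 2π·395 = 2482 rad/s.
Step 2 — Component impedances:
  R: Z = R = 745 Ω
  C: Z = 1/(jωC) = -j/(ω·C) = 0 - j4553 Ω
Step 3 — Series combination: Z_total = R + C = 745 - j4553 Ω = 4613∠-80.7° Ω.

Z = 745 - j4553 Ω = 4613∠-80.7° Ω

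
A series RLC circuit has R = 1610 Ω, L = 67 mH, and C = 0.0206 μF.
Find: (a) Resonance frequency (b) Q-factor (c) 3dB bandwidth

Step 1 — Resonance: ω₀ = 1/√(LC) = 1/√(0.067·2.06e-08) = 2.692e+04 rad/s.
Step 2 — f₀ = ω₀/(2π) = 4284 Hz.
Step 3 — Series Q: Q = ω₀L/R = 2.692e+04·0.067/1610 = 1.12.
Step 4 — Bandwidth: Δω = ω₀/Q = 2.403e+04 rad/s; BW = Δω/(2π) = 3824 Hz.

(a) f₀ = 4284 Hz  (b) Q = 1.12  (c) BW = 3824 Hz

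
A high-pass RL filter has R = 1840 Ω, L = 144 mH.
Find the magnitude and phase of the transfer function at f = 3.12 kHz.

Step 1 — Angular frequency: ω = 2π·3120 = 1.96e+04 rad/s.
Step 2 — Transfer function: H(jω) = jωL/(R + jωL).
Step 3 — Numerator jωL = j·2823; denominator R + jωL = 1840 + j2823.
Step 4 — H = 0.7018 + j0.4575.
Step 5 — Magnitude: |H| = 0.8378 (-1.5 dB); phase: φ = 33.1°.

|H| = 0.8378 (-1.5 dB), φ = 33.1°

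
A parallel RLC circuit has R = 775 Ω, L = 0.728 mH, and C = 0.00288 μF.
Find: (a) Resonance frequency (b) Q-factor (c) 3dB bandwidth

Step 1 — Resonance: ω₀ = 1/√(LC) = 1/√(0.000728·2.88e-09) = 6.906e+05 rad/s.
Step 2 — f₀ = ω₀/(2π) = 1.099e+05 Hz.
Step 3 — Parallel Q: Q = R/(ω₀L) = 775/(6.906e+05·0.000728) = 1.541.
Step 4 — Bandwidth: Δω = ω₀/Q = 4.48e+05 rad/s; BW = Δω/(2π) = 7.131e+04 Hz.

(a) f₀ = 1.099e+05 Hz  (b) Q = 1.541  (c) BW = 7.131e+04 Hz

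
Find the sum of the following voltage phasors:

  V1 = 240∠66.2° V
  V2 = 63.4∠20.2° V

Step 1 — Convert each phasor to rectangular form:
  V1 = 240·(cos(66.2°) + j·sin(66.2°)) = 96.85 + j219.6 V
  V2 = 63.4·(cos(20.2°) + j·sin(20.2°)) = 59.5 + j21.89 V
Step 2 — Sum components: V_total = 156.4 + j241.5 V.
Step 3 — Convert to polar: |V_total| = 287.7 V, ∠V_total = 57.1°.

V_total = 287.7∠57.1° V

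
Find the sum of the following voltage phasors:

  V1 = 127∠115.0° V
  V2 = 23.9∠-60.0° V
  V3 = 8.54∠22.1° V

Step 1 — Convert each phasor to rectangular form:
  V1 = 127·(cos(115.0°) + j·sin(115.0°)) = -53.67 + j115.1 V
  V2 = 23.9·(cos(-60.0°) + j·sin(-60.0°)) = 11.95 - j20.7 V
  V3 = 8.54·(cos(22.1°) + j·sin(22.1°)) = 7.913 + j3.213 V
Step 2 — Sum components: V_total = -33.81 + j97.62 V.
Step 3 — Convert to polar: |V_total| = 103.3 V, ∠V_total = 109.1°.

V_total = 103.3∠109.1° V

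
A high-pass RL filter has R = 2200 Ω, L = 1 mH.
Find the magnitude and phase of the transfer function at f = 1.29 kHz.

Step 1 — Angular frequency: ω = 2π·1290 = 8105 rad/s.
Step 2 — Transfer function: H(jω) = jωL/(R + jωL).
Step 3 — Numerator jωL = j·8.105; denominator R + jωL = 2200 + j8.105.
Step 4 — H = 1.357e-05 + j0.003684.
Step 5 — Magnitude: |H| = 0.003684 (-48.7 dB); phase: φ = 89.8°.

|H| = 0.003684 (-48.7 dB), φ = 89.8°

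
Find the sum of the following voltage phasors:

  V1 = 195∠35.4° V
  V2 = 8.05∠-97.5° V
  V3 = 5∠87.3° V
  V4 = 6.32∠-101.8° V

Step 1 — Convert each phasor to rectangular form:
  V1 = 195·(cos(35.4°) + j·sin(35.4°)) = 158.9 + j113 V
  V2 = 8.05·(cos(-97.5°) + j·sin(-97.5°)) = -1.051 - j7.981 V
  V3 = 5·(cos(87.3°) + j·sin(87.3°)) = 0.2355 + j4.994 V
  V4 = 6.32·(cos(-101.8°) + j·sin(-101.8°)) = -1.292 - j6.186 V
Step 2 — Sum components: V_total = 156.8 + j103.8 V.
Step 3 — Convert to polar: |V_total| = 188.1 V, ∠V_total = 33.5°.

V_total = 188.1∠33.5° V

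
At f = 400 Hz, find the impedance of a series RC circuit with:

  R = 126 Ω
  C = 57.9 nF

Step 1 — Angular frequency: ω = 2π·f = 2π·400 = 2513 rad/s.
Step 2 — Component impedances:
  R: Z = R = 126 Ω
  C: Z = 1/(jωC) = -j/(ω·C) = 0 - j6872 Ω
Step 3 — Series combination: Z_total = R + C = 126 - j6872 Ω = 6873∠-88.9° Ω.

Z = 126 - j6872 Ω = 6873∠-88.9° Ω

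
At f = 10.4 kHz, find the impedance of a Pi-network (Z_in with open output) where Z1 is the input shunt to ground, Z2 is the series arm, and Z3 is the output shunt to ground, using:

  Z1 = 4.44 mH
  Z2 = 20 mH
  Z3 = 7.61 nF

Step 1 — Angular frequency: ω = 2π·f = 2π·1.04e+04 = 6.535e+04 rad/s.
Step 2 — Component impedances:
  Z1: Z = jωL = j·6.535e+04·0.00444 = 0 + j290.1 Ω
  Z2: Z = jωL = j·6.535e+04·0.02 = 0 + j1307 Ω
  Z3: Z = 1/(jωC) = -j/(ω·C) = 0 - j2011 Ω
Step 3 — With open output, the series arm Z2 and the output shunt Z3 appear in series to ground: Z2 + Z3 = 0 - j704.1 Ω.
Step 4 — Parallel with input shunt Z1: Z_in = Z1 || (Z2 + Z3) = 0 + j493.5 Ω = 493.5∠90.0° Ω.

Z = 0 + j493.5 Ω = 493.5∠90.0° Ω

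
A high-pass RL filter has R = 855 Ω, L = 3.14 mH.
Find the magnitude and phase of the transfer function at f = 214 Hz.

Step 1 — Angular frequency: ω = 2π·214 = 1345 rad/s.
Step 2 — Transfer function: H(jω) = jωL/(R + jωL).
Step 3 — Numerator jωL = j·4.222; denominator R + jωL = 855 + j4.222.
Step 4 — H = 2.438e-05 + j0.004938.
Step 5 — Magnitude: |H| = 0.004938 (-46.1 dB); phase: φ = 89.7°.

|H| = 0.004938 (-46.1 dB), φ = 89.7°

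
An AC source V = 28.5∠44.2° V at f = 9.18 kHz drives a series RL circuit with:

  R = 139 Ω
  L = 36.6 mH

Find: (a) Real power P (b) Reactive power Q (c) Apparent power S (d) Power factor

Step 1 — Angular frequency: ω = 2π·f = 2π·9180 = 5.768e+04 rad/s.
Step 2 — Component impedances:
  R: Z = R = 139 Ω
  L: Z = jωL = j·5.768e+04·0.0366 = 0 + j2111 Ω
Step 3 — Series combination: Z_total = R + L = 139 + j2111 Ω = 2116∠86.2° Ω.
Step 4 — Source phasor: V = 28.5∠44.2° V = 20.43 + j19.87 V.
Step 5 — Current: I = V / Z = 0.01001 - j0.00902 A = 0.01347∠-42.0° A.
Step 6 — Complex power: S = V·I* = 0.02522 + j0.3831 VA.
Step 7 — Real power: P = Re(S) = 0.02522 W.
Step 8 — Reactive power: Q = Im(S) = 0.3831 VAR.
Step 9 — Apparent power: |S| = 0.3839 VA.
Step 10 — Power factor: PF = P/|S| = 0.0657 (lagging).

(a) P = 0.02522 W  (b) Q = 0.3831 VAR  (c) S = 0.3839 VA  (d) PF = 0.0657 (lagging)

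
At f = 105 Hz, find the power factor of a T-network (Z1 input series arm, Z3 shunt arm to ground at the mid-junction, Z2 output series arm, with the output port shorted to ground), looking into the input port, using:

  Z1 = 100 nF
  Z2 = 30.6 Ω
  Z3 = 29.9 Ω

Step 1 — Angular frequency: ω = 2π·f = 2π·105 = 659.7 rad/s.
Step 2 — Component impedances:
  Z1: Z = 1/(jωC) = -j/(ω·C) = 0 - j1.516e+04 Ω
  Z2: Z = R = 30.6 Ω
  Z3: Z = R = 29.9 Ω
Step 3 — With the output port shorted to ground, the output series arm Z2 runs from the junction to ground; the shunt arm Z3 also runs from the junction to ground. They appear in parallel: Z3 || Z2 = 15.12 Ω.
Step 4 — Series with input arm Z1: Z_in = Z1 + (Z3 || Z2) = 15.12 - j1.516e+04 Ω = 1.516e+04∠-89.9° Ω.
Step 5 — Power factor: PF = cos(φ) = Re(Z)/|Z| = 15.123/15158 = 0.0009977.
Step 6 — Type: Im(Z) = -1.516e+04 ⇒ leading (phase φ = -89.9°).

PF = 0.0009977 (leading, φ = -89.9°)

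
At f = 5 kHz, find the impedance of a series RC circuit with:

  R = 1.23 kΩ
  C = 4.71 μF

Step 1 — Angular frequency: ω = 2π·f = 2π·5000 = 3.142e+04 rad/s.
Step 2 — Component impedances:
  R: Z = R = 1230 Ω
  C: Z = 1/(jωC) = -j/(ω·C) = 0 - j6.758 Ω
Step 3 — Series combination: Z_total = R + C = 1230 - j6.758 Ω = 1230∠-0.3° Ω.

Z = 1230 - j6.758 Ω = 1230∠-0.3° Ω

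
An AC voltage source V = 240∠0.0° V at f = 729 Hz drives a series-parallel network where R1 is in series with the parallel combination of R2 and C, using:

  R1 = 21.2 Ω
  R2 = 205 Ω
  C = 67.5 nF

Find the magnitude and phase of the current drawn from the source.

Step 1 — Angular frequency: ω = 2π·f = 2π·729 = 4580 rad/s.
Step 2 — Component impedances:
  R1: Z = R = 21.2 Ω
  R2: Z = R = 205 Ω
  C: Z = 1/(jωC) = -j/(ω·C) = 0 - j3234 Ω
Step 3 — Parallel branch: R2 || C = 1/(1/R2 + 1/C) = 204.2 - j12.94 Ω.
Step 4 — Series with R1: Z_total = R1 + (R2 || C) = 225.4 - j12.94 Ω = 225.8∠-3.3° Ω.
Step 5 — Source phasor: V = 240∠0.0° V = 240 V.
Step 6 — Ohm's law: I = V / Z_total = (240) / (225.4 - j12.94) = 1.061 + j0.06094 A.
Step 7 — Convert to polar: |I| = 1.063 A, ∠I = 3.3°.

I = 1.063∠3.3° A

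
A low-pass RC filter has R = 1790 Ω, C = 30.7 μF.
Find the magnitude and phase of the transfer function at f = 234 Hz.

Step 1 — Angular frequency: ω = 2π·234 = 1470 rad/s.
Step 2 — Transfer function: H(jω) = 1/(1 + jωRC).
Step 3 — Denominator: 1 + jωRC = 1 + j·1470·1790·3.07e-05 = 1 + j80.8.
Step 4 — H = 0.0001532 - j0.01238.
Step 5 — Magnitude: |H| = 0.01238 (-38.1 dB); phase: φ = -89.3°.

|H| = 0.01238 (-38.1 dB), φ = -89.3°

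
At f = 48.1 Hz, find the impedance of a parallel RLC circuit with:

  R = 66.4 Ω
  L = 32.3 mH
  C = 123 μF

Step 1 — Angular frequency: ω = 2π·f = 2π·48.1 = 302.2 rad/s.
Step 2 — Component impedances:
  R: Z = R = 66.4 Ω
  L: Z = jωL = j·302.2·0.0323 = 0 + j9.762 Ω
  C: Z = 1/(jωC) = -j/(ω·C) = 0 - j26.9 Ω
Step 3 — Parallel combination: 1/Z_total = 1/R + 1/L + 1/C; Z_total = 3.357 + j14.55 Ω = 14.93∠77.0° Ω.

Z = 3.357 + j14.55 Ω = 14.93∠77.0° Ω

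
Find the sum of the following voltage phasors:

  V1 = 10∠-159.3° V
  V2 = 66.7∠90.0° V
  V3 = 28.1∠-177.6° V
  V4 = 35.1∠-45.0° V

Step 1 — Convert each phasor to rectangular form:
  V1 = 10·(cos(-159.3°) + j·sin(-159.3°)) = -9.354 - j3.535 V
  V2 = 66.7·(cos(90.0°) + j·sin(90.0°)) = 0 + j66.7 V
  V3 = 28.1·(cos(-177.6°) + j·sin(-177.6°)) = -28.08 - j1.177 V
  V4 = 35.1·(cos(-45.0°) + j·sin(-45.0°)) = 24.82 - j24.82 V
Step 2 — Sum components: V_total = -12.61 + j37.17 V.
Step 3 — Convert to polar: |V_total| = 39.25 V, ∠V_total = 108.7°.

V_total = 39.25∠108.7° V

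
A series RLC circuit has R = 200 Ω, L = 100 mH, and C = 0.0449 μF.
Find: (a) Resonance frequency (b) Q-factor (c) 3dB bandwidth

Step 1 — Resonance: ω₀ = 1/√(LC) = 1/√(0.1·4.49e-08) = 1.492e+04 rad/s.
Step 2 — f₀ = ω₀/(2π) = 2375 Hz.
Step 3 — Series Q: Q = ω₀L/R = 1.492e+04·0.1/200 = 7.462.
Step 4 — Bandwidth: Δω = ω₀/Q = 2000 rad/s; BW = Δω/(2π) = 318.3 Hz.

(a) f₀ = 2375 Hz  (b) Q = 7.462  (c) BW = 318.3 Hz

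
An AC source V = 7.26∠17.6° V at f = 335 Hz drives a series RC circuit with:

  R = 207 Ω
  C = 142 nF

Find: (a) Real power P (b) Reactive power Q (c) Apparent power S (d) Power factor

Step 1 — Angular frequency: ω = 2π·f = 2π·335 = 2105 rad/s.
Step 2 — Component impedances:
  R: Z = R = 207 Ω
  C: Z = 1/(jωC) = -j/(ω·C) = 0 - j3346 Ω
Step 3 — Series combination: Z_total = R + C = 207 - j3346 Ω = 3352∠-86.5° Ω.
Step 4 — Source phasor: V = 7.26∠17.6° V = 6.92 + j2.195 V.
Step 5 — Current: I = V / Z = -0.0005261 + j0.002101 A = 0.002166∠104.1° A.
Step 6 — Complex power: S = V·I* = 0.000971 - j0.01569 VA.
Step 7 — Real power: P = Re(S) = 0.000971 W.
Step 8 — Reactive power: Q = Im(S) = -0.01569 VAR.
Step 9 — Apparent power: |S| = 0.01572 VA.
Step 10 — Power factor: PF = P/|S| = 0.06175 (leading).

(a) P = 0.000971 W  (b) Q = -0.01569 VAR  (c) S = 0.01572 VA  (d) PF = 0.06175 (leading)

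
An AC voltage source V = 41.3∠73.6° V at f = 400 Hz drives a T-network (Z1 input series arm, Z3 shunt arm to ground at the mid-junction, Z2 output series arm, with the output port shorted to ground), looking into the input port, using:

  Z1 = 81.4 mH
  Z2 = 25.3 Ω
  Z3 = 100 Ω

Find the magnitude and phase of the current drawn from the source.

Step 1 — Angular frequency: ω = 2π·f = 2π·400 = 2513 rad/s.
Step 2 — Component impedances:
  Z1: Z = jωL = j·2513·0.0814 = 0 + j204.6 Ω
  Z2: Z = R = 25.3 Ω
  Z3: Z = R = 100 Ω
Step 3 — With the output port shorted to ground, the output series arm Z2 runs from the junction to ground; the shunt arm Z3 also runs from the junction to ground. They appear in parallel: Z3 || Z2 = 20.19 Ω.
Step 4 — Series with input arm Z1: Z_in = Z1 + (Z3 || Z2) = 20.19 + j204.6 Ω = 205.6∠84.4° Ω.
Step 5 — Source phasor: V = 41.3∠73.6° V = 11.66 + j39.62 V.
Step 6 — Ohm's law: I = V / Z_total = (11.66 + j39.62) / (20.19 + j204.6) = 0.1974 - j0.03752 A.
Step 7 — Convert to polar: |I| = 0.2009 A, ∠I = -10.8°.

I = 0.2009∠-10.8° A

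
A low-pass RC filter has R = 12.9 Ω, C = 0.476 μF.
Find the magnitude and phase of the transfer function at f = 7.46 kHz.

Step 1 — Angular frequency: ω = 2π·7460 = 4.687e+04 rad/s.
Step 2 — Transfer function: H(jω) = 1/(1 + jωRC).
Step 3 — Denominator: 1 + jωRC = 1 + j·4.687e+04·12.9·4.76e-07 = 1 + j0.2878.
Step 4 — H = 0.9235 - j0.2658.
Step 5 — Magnitude: |H| = 0.961 (-0.3 dB); phase: φ = -16.1°.

|H| = 0.961 (-0.3 dB), φ = -16.1°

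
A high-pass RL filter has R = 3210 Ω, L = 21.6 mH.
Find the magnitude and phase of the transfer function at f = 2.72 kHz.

Step 1 — Angular frequency: ω = 2π·2720 = 1.709e+04 rad/s.
Step 2 — Transfer function: H(jω) = jωL/(R + jωL).
Step 3 — Numerator jωL = j·369.1; denominator R + jωL = 3210 + j369.1.
Step 4 — H = 0.01305 + j0.1135.
Step 5 — Magnitude: |H| = 0.1142 (-18.8 dB); phase: φ = 83.4°.

|H| = 0.1142 (-18.8 dB), φ = 83.4°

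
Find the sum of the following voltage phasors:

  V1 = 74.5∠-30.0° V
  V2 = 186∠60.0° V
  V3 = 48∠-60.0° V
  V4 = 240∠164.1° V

Step 1 — Convert each phasor to rectangular form:
  V1 = 74.5·(cos(-30.0°) + j·sin(-30.0°)) = 64.52 - j37.25 V
  V2 = 186·(cos(60.0°) + j·sin(60.0°)) = 93 + j161.1 V
  V3 = 48·(cos(-60.0°) + j·sin(-60.0°)) = 24 - j41.57 V
  V4 = 240·(cos(164.1°) + j·sin(164.1°)) = -230.8 + j65.75 V
Step 2 — Sum components: V_total = -49.3 + j148 V.
Step 3 — Convert to polar: |V_total| = 156 V, ∠V_total = 108.4°.

V_total = 156∠108.4° V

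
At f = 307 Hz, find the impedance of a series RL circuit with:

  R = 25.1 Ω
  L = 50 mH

Step 1 — Angular frequency: ω = 2π·f = 2π·307 = 1929 rad/s.
Step 2 — Component impedances:
  R: Z = R = 25.1 Ω
  L: Z = jωL = j·1929·0.05 = 0 + j96.45 Ω
Step 3 — Series combination: Z_total = R + L = 25.1 + j96.45 Ω = 99.66∠75.4° Ω.

Z = 25.1 + j96.45 Ω = 99.66∠75.4° Ω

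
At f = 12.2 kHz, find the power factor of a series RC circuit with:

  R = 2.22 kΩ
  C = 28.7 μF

Step 1 — Angular frequency: ω = 2π·f = 2π·1.22e+04 = 7.665e+04 rad/s.
Step 2 — Component impedances:
  R: Z = R = 2220 Ω
  C: Z = 1/(jωC) = -j/(ω·C) = 0 - j0.4545 Ω
Step 3 — Series combination: Z_total = R + C = 2220 - j0.4545 Ω = 2220∠-0.0° Ω.
Step 4 — Power factor: PF = cos(φ) = Re(Z)/|Z| = 2220/2220 = 1.
Step 5 — Type: Im(Z) = -0.4545 ⇒ leading (phase φ = -0.0°).

PF = 1 (leading, φ = -0.0°)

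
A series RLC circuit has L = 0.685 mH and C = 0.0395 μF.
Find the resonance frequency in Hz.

Step 1 — Resonance condition Im(Z)=0 gives ω₀ = 1/√(LC).
Step 2 — ω₀ = 1/√(0.000685·3.95e-08) = 1.922e+05 rad/s.
Step 3 — f₀ = ω₀/(2π) = 3.06e+04 Hz.

f₀ = 3.06e+04 Hz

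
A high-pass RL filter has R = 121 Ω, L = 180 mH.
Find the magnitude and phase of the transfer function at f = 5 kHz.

Step 1 — Angular frequency: ω = 2π·5000 = 3.142e+04 rad/s.
Step 2 — Transfer function: H(jω) = jωL/(R + jωL).
Step 3 — Numerator jωL = j·5655; denominator R + jωL = 121 + j5655.
Step 4 — H = 0.9995 + j0.02139.
Step 5 — Magnitude: |H| = 0.9998 (-0.0 dB); phase: φ = 1.2°.

|H| = 0.9998 (-0.0 dB), φ = 1.2°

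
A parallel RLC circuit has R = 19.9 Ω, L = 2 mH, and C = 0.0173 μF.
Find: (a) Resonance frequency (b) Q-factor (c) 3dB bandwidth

Step 1 — Resonance: ω₀ = 1/√(LC) = 1/√(0.002·1.73e-08) = 1.7e+05 rad/s.
Step 2 — f₀ = ω₀/(2π) = 2.706e+04 Hz.
Step 3 — Parallel Q: Q = R/(ω₀L) = 19.9/(1.7e+05·0.002) = 0.05853.
Step 4 — Bandwidth: Δω = ω₀/Q = 2.905e+06 rad/s; BW = Δω/(2π) = 4.623e+05 Hz.

(a) f₀ = 2.706e+04 Hz  (b) Q = 0.05853  (c) BW = 4.623e+05 Hz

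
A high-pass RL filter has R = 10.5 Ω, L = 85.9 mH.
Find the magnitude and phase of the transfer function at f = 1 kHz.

Step 1 — Angular frequency: ω = 2π·1000 = 6283 rad/s.
Step 2 — Transfer function: H(jω) = jωL/(R + jωL).
Step 3 — Numerator jωL = j·539.7; denominator R + jωL = 10.5 + j539.7.
Step 4 — H = 0.9996 + j0.01945.
Step 5 — Magnitude: |H| = 0.9998 (-0.0 dB); phase: φ = 1.1°.

|H| = 0.9998 (-0.0 dB), φ = 1.1°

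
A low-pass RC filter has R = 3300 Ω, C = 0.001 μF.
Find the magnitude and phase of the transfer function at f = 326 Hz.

Step 1 — Angular frequency: ω = 2π·326 = 2048 rad/s.
Step 2 — Transfer function: H(jω) = 1/(1 + jωRC).
Step 3 — Denominator: 1 + jωRC = 1 + j·2048·3300·1e-09 = 1 + j0.006759.
Step 4 — H = 1 - j0.006759.
Step 5 — Magnitude: |H| = 1 (-0.0 dB); phase: φ = -0.4°.

|H| = 1 (-0.0 dB), φ = -0.4°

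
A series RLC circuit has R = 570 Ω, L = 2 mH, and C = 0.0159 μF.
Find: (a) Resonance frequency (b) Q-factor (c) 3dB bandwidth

Step 1 — Resonance: ω₀ = 1/√(LC) = 1/√(0.002·1.59e-08) = 1.773e+05 rad/s.
Step 2 — f₀ = ω₀/(2π) = 2.822e+04 Hz.
Step 3 — Series Q: Q = ω₀L/R = 1.773e+05·0.002/570 = 0.6222.
Step 4 — Bandwidth: Δω = ω₀/Q = 2.85e+05 rad/s; BW = Δω/(2π) = 4.536e+04 Hz.

(a) f₀ = 2.822e+04 Hz  (b) Q = 0.6222  (c) BW = 4.536e+04 Hz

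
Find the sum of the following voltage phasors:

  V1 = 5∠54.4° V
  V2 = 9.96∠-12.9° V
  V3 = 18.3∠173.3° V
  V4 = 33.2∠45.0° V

Step 1 — Convert each phasor to rectangular form:
  V1 = 5·(cos(54.4°) + j·sin(54.4°)) = 2.911 + j4.066 V
  V2 = 9.96·(cos(-12.9°) + j·sin(-12.9°)) = 9.709 - j2.224 V
  V3 = 18.3·(cos(173.3°) + j·sin(173.3°)) = -18.18 + j2.135 V
  V4 = 33.2·(cos(45.0°) + j·sin(45.0°)) = 23.48 + j23.48 V
Step 2 — Sum components: V_total = 17.92 + j27.45 V.
Step 3 — Convert to polar: |V_total| = 32.78 V, ∠V_total = 56.9°.

V_total = 32.78∠56.9° V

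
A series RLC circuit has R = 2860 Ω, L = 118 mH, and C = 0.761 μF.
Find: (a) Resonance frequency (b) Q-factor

Step 1 — Resonance condition Im(Z)=0 gives ω₀ = 1/√(LC).
Step 2 — ω₀ = 1/√(0.118·7.61e-07) = 3337 rad/s.
Step 3 — f₀ = ω₀/(2π) = 531.1 Hz.
Step 4 — Series Q: Q = ω₀L/R = 3337·0.118/2860 = 0.1377.

(a) f₀ = 531.1 Hz  (b) Q = 0.1377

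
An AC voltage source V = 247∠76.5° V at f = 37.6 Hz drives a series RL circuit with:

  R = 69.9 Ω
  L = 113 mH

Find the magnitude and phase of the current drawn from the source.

Step 1 — Angular frequency: ω = 2π·f = 2π·37.6 = 236.2 rad/s.
Step 2 — Component impedances:
  R: Z = R = 69.9 Ω
  L: Z = jωL = j·236.2·0.113 = 0 + j26.7 Ω
Step 3 — Series combination: Z_total = R + L = 69.9 + j26.7 Ω = 74.82∠20.9° Ω.
Step 4 — Source phasor: V = 247∠76.5° V = 57.66 + j240.2 V.
Step 5 — Ohm's law: I = V / Z_total = (57.66 + j240.2) / (69.9 + j26.7) = 1.865 + j2.724 A.
Step 6 — Convert to polar: |I| = 3.301 A, ∠I = 55.6°.

I = 3.301∠55.6° A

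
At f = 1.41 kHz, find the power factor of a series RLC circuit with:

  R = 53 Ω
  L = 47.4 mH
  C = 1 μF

Step 1 — Angular frequency: ω = 2π·f = 2π·1410 = 8859 rad/s.
Step 2 — Component impedances:
  R: Z = R = 53 Ω
  L: Z = jωL = j·8859·0.0474 = 0 + j419.9 Ω
  C: Z = 1/(jωC) = -j/(ω·C) = 0 - j112.9 Ω
Step 3 — Series combination: Z_total = R + L + C = 53 + j307.1 Ω = 311.6∠80.2° Ω.
Step 4 — Power factor: PF = cos(φ) = Re(Z)/|Z| = 53/311.6 = 0.1701.
Step 5 — Type: Im(Z) = 307.1 ⇒ lagging (phase φ = 80.2°).

PF = 0.1701 (lagging, φ = 80.2°)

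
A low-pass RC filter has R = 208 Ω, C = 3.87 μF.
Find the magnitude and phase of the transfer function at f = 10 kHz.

Step 1 — Angular frequency: ω = 2π·1e+04 = 6.283e+04 rad/s.
Step 2 — Transfer function: H(jω) = 1/(1 + jωRC).
Step 3 — Denominator: 1 + jωRC = 1 + j·6.283e+04·208·3.87e-06 = 1 + j50.58.
Step 4 — H = 0.0003908 - j0.01976.
Step 5 — Magnitude: |H| = 0.01977 (-34.1 dB); phase: φ = -88.9°.

|H| = 0.01977 (-34.1 dB), φ = -88.9°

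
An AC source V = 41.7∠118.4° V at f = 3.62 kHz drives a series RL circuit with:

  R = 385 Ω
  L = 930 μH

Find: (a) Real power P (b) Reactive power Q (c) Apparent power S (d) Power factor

Step 1 — Angular frequency: ω = 2π·f = 2π·3620 = 2.275e+04 rad/s.
Step 2 — Component impedances:
  R: Z = R = 385 Ω
  L: Z = jωL = j·2.275e+04·0.00093 = 0 + j21.15 Ω
Step 3 — Series combination: Z_total = R + L = 385 + j21.15 Ω = 385.6∠3.1° Ω.
Step 4 — Source phasor: V = 41.7∠118.4° V = -19.83 + j36.68 V.
Step 5 — Current: I = V / Z = -0.04614 + j0.09781 A = 0.1081∠115.3° A.
Step 6 — Complex power: S = V·I* = 4.503 + j0.2474 VA.
Step 7 — Real power: P = Re(S) = 4.503 W.
Step 8 — Reactive power: Q = Im(S) = 0.2474 VAR.
Step 9 — Apparent power: |S| = 4.51 VA.
Step 10 — Power factor: PF = P/|S| = 0.9985 (lagging).

(a) P = 4.503 W  (b) Q = 0.2474 VAR  (c) S = 4.51 VA  (d) PF = 0.9985 (lagging)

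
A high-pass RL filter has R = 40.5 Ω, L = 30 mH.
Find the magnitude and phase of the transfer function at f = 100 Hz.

Step 1 — Angular frequency: ω = 2π·100 = 628.3 rad/s.
Step 2 — Transfer function: H(jω) = jωL/(R + jωL).
Step 3 — Numerator jωL = j·18.85; denominator R + jωL = 40.5 + j18.85.
Step 4 — H = 0.178 + j0.3826.
Step 5 — Magnitude: |H| = 0.422 (-7.5 dB); phase: φ = 65.0°.

|H| = 0.422 (-7.5 dB), φ = 65.0°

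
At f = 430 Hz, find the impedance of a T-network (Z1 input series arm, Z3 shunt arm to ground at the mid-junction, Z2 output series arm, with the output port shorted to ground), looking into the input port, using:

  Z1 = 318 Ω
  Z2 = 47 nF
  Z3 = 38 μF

Step 1 — Angular frequency: ω = 2π·f = 2π·430 = 2702 rad/s.
Step 2 — Component impedances:
  Z1: Z = R = 318 Ω
  Z2: Z = 1/(jωC) = -j/(ω·C) = 0 - j7875 Ω
  Z3: Z = 1/(jωC) = -j/(ω·C) = 0 - j9.74 Ω
Step 3 — With the output port shorted to ground, the output series arm Z2 runs from the junction to ground; the shunt arm Z3 also runs from the junction to ground. They appear in parallel: Z3 || Z2 = 0 - j9.728 Ω.
Step 4 — Series with input arm Z1: Z_in = Z1 + (Z3 || Z2) = 318 - j9.728 Ω = 318.1∠-1.8° Ω.

Z = 318 - j9.728 Ω = 318.1∠-1.8° Ω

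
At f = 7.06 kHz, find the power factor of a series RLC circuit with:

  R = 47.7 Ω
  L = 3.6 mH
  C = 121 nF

Step 1 — Angular frequency: ω = 2π·f = 2π·7060 = 4.436e+04 rad/s.
Step 2 — Component impedances:
  R: Z = R = 47.7 Ω
  L: Z = jωL = j·4.436e+04·0.0036 = 0 + j159.7 Ω
  C: Z = 1/(jωC) = -j/(ω·C) = 0 - j186.3 Ω
Step 3 — Series combination: Z_total = R + L + C = 47.7 - j26.61 Ω = 54.62∠-29.2° Ω.
Step 4 — Power factor: PF = cos(φ) = Re(Z)/|Z| = 47.7/54.62 = 0.8733.
Step 5 — Type: Im(Z) = -26.61 ⇒ leading (phase φ = -29.2°).

PF = 0.8733 (leading, φ = -29.2°)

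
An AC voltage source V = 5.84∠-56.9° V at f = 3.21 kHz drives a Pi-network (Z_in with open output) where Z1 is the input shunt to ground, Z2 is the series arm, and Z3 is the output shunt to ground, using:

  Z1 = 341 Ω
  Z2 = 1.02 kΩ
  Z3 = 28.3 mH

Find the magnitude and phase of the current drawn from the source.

Step 1 — Angular frequency: ω = 2π·f = 2π·3210 = 2.017e+04 rad/s.
Step 2 — Component impedances:
  Z1: Z = R = 341 Ω
  Z2: Z = R = 1020 Ω
  Z3: Z = jωL = j·2.017e+04·0.0283 = 0 + j570.8 Ω
Step 3 — With open output, the series arm Z2 and the output shunt Z3 appear in series to ground: Z2 + Z3 = 1020 + j570.8 Ω.
Step 4 — Parallel with input shunt Z1: Z_in = Z1 || (Z2 + Z3) = 268.3 + j30.47 Ω = 270.1∠6.5° Ω.
Step 5 — Source phasor: V = 5.84∠-56.9° V = 3.189 - j4.892 V.
Step 6 — Ohm's law: I = V / Z_total = (3.189 - j4.892) / (268.3 + j30.47) = 0.00969 - j0.01933 A.
Step 7 — Convert to polar: |I| = 0.02162 A, ∠I = -63.4°.

I = 0.02162∠-63.4° A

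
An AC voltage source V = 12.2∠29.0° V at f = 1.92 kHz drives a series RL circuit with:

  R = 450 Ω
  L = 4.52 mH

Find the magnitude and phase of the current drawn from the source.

Step 1 — Angular frequency: ω = 2π·f = 2π·1920 = 1.206e+04 rad/s.
Step 2 — Component impedances:
  R: Z = R = 450 Ω
  L: Z = jωL = j·1.206e+04·0.00452 = 0 + j54.53 Ω
Step 3 — Series combination: Z_total = R + L = 450 + j54.53 Ω = 453.3∠6.9° Ω.
Step 4 — Source phasor: V = 12.2∠29.0° V = 10.67 + j5.915 V.
Step 5 — Ohm's law: I = V / Z_total = (10.67 + j5.915) / (450 + j54.53) = 0.02494 + j0.01012 A.
Step 6 — Convert to polar: |I| = 0.02691 A, ∠I = 22.1°.

I = 0.02691∠22.1° A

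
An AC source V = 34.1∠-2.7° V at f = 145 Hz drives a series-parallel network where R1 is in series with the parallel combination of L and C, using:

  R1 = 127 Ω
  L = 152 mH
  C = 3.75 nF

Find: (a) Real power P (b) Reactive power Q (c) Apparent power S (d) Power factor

Step 1 — Angular frequency: ω = 2π·f = 2π·145 = 911.1 rad/s.
Step 2 — Component impedances:
  R1: Z = R = 127 Ω
  L: Z = jωL = j·911.1·0.152 = 0 + j138.5 Ω
  C: Z = 1/(jωC) = -j/(ω·C) = 0 - j2.927e+05 Ω
Step 3 — Parallel branch: L || C = 1/(1/L + 1/C) = 0 + j138.5 Ω.
Step 4 — Series with R1: Z_total = R1 + (L || C) = 127 + j138.5 Ω = 187.9∠47.5° Ω.
Step 5 — Source phasor: V = 34.1∠-2.7° V = 34.06 - j1.606 V.
Step 6 — Current: I = V / Z = 0.1162 - j0.1394 A = 0.1814∠-50.2° A.
Step 7 — Complex power: S = V·I* = 4.181 + j4.561 VA.
Step 8 — Real power: P = Re(S) = 4.181 W.
Step 9 — Reactive power: Q = Im(S) = 4.561 VAR.
Step 10 — Apparent power: |S| = 6.187 VA.
Step 11 — Power factor: PF = P/|S| = 0.6757 (lagging).

(a) P = 4.181 W  (b) Q = 4.561 VAR  (c) S = 6.187 VA  (d) PF = 0.6757 (lagging)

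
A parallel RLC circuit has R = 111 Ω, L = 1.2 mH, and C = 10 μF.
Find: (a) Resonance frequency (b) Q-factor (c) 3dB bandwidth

Step 1 — Resonance: ω₀ = 1/√(LC) = 1/√(0.0012·1e-05) = 9129 rad/s.
Step 2 — f₀ = ω₀/(2π) = 1453 Hz.
Step 3 — Parallel Q: Q = R/(ω₀L) = 111/(9129·0.0012) = 10.13.
Step 4 — Bandwidth: Δω = ω₀/Q = 900.9 rad/s; BW = Δω/(2π) = 143.4 Hz.

(a) f₀ = 1453 Hz  (b) Q = 10.13  (c) BW = 143.4 Hz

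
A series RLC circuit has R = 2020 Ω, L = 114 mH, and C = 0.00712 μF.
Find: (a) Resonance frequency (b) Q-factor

Step 1 — Resonance condition Im(Z)=0 gives ω₀ = 1/√(LC).
Step 2 — ω₀ = 1/√(0.114·7.12e-09) = 3.51e+04 rad/s.
Step 3 — f₀ = ω₀/(2π) = 5586 Hz.
Step 4 — Series Q: Q = ω₀L/R = 3.51e+04·0.114/2020 = 1.981.

(a) f₀ = 5586 Hz  (b) Q = 1.981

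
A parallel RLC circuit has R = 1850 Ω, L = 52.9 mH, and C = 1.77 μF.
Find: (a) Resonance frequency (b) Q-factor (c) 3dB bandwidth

Step 1 — Resonance: ω₀ = 1/√(LC) = 1/√(0.0529·1.77e-06) = 3268 rad/s.
Step 2 — f₀ = ω₀/(2π) = 520.1 Hz.
Step 3 — Parallel Q: Q = R/(ω₀L) = 1850/(3268·0.0529) = 10.7.
Step 4 — Bandwidth: Δω = ω₀/Q = 305.4 rad/s; BW = Δω/(2π) = 48.6 Hz.

(a) f₀ = 520.1 Hz  (b) Q = 10.7  (c) BW = 48.6 Hz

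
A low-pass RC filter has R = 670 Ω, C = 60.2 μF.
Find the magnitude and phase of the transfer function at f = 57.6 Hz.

Step 1 — Angular frequency: ω = 2π·57.6 = 361.9 rad/s.
Step 2 — Transfer function: H(jω) = 1/(1 + jωRC).
Step 3 — Denominator: 1 + jωRC = 1 + j·361.9·670·6.02e-05 = 1 + j14.6.
Step 4 — H = 0.004671 - j0.06819.
Step 5 — Magnitude: |H| = 0.06835 (-23.3 dB); phase: φ = -86.1°.

|H| = 0.06835 (-23.3 dB), φ = -86.1°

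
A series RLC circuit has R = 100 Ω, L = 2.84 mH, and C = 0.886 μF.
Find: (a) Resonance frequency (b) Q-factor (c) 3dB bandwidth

Step 1 — Resonance: ω₀ = 1/√(LC) = 1/√(0.00284·8.86e-07) = 1.994e+04 rad/s.
Step 2 — f₀ = ω₀/(2π) = 3173 Hz.
Step 3 — Series Q: Q = ω₀L/R = 1.994e+04·0.00284/100 = 0.5662.
Step 4 — Bandwidth: Δω = ω₀/Q = 3.521e+04 rad/s; BW = Δω/(2π) = 5604 Hz.

(a) f₀ = 3173 Hz  (b) Q = 0.5662  (c) BW = 5604 Hz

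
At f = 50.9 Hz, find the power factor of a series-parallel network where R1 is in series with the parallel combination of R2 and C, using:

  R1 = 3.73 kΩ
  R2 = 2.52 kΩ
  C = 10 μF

Step 1 — Angular frequency: ω = 2π·f = 2π·50.9 = 319.8 rad/s.
Step 2 — Component impedances:
  R1: Z = R = 3730 Ω
  R2: Z = R = 2520 Ω
  C: Z = 1/(jωC) = -j/(ω·C) = 0 - j312.7 Ω
Step 3 — Parallel branch: R2 || C = 1/(1/R2 + 1/C) = 38.21 - j307.9 Ω.
Step 4 — Series with R1: Z_total = R1 + (R2 || C) = 3768 - j307.9 Ω = 3781∠-4.7° Ω.
Step 5 — Power factor: PF = cos(φ) = Re(Z)/|Z| = 3768.2/3780.8 = 0.9967.
Step 6 — Type: Im(Z) = -307.9 ⇒ leading (phase φ = -4.7°).

PF = 0.9967 (leading, φ = -4.7°)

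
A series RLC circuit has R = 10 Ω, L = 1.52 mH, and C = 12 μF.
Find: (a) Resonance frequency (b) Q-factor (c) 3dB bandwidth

Step 1 — Resonance: ω₀ = 1/√(LC) = 1/√(0.00152·1.2e-05) = 7404 rad/s.
Step 2 — f₀ = ω₀/(2π) = 1178 Hz.
Step 3 — Series Q: Q = ω₀L/R = 7404·0.00152/10 = 1.125.
Step 4 — Bandwidth: Δω = ω₀/Q = 6579 rad/s; BW = Δω/(2π) = 1047 Hz.

(a) f₀ = 1178 Hz  (b) Q = 1.125  (c) BW = 1047 Hz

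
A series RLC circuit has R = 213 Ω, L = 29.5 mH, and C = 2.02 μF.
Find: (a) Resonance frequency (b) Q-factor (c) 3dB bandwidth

Step 1 — Resonance: ω₀ = 1/√(LC) = 1/√(0.0295·2.02e-06) = 4097 rad/s.
Step 2 — f₀ = ω₀/(2π) = 652 Hz.
Step 3 — Series Q: Q = ω₀L/R = 4097·0.0295/213 = 0.5674.
Step 4 — Bandwidth: Δω = ω₀/Q = 7220 rad/s; BW = Δω/(2π) = 1149 Hz.

(a) f₀ = 652 Hz  (b) Q = 0.5674  (c) BW = 1149 Hz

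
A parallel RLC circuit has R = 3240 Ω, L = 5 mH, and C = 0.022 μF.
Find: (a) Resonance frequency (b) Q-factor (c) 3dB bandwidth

Step 1 — Resonance: ω₀ = 1/√(LC) = 1/√(0.005·2.2e-08) = 9.535e+04 rad/s.
Step 2 — f₀ = ω₀/(2π) = 1.517e+04 Hz.
Step 3 — Parallel Q: Q = R/(ω₀L) = 3240/(9.535e+04·0.005) = 6.796.
Step 4 — Bandwidth: Δω = ω₀/Q = 1.403e+04 rad/s; BW = Δω/(2π) = 2233 Hz.

(a) f₀ = 1.517e+04 Hz  (b) Q = 6.796  (c) BW = 2233 Hz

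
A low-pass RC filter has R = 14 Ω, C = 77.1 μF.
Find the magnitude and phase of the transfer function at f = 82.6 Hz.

Step 1 — Angular frequency: ω = 2π·82.6 = 519 rad/s.
Step 2 — Transfer function: H(jω) = 1/(1 + jωRC).
Step 3 — Denominator: 1 + jωRC = 1 + j·519·14·7.71e-05 = 1 + j0.5602.
Step 4 — H = 0.7611 - j0.4264.
Step 5 — Magnitude: |H| = 0.8724 (-1.2 dB); phase: φ = -29.3°.

|H| = 0.8724 (-1.2 dB), φ = -29.3°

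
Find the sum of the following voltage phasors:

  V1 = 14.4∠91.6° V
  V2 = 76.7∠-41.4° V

Step 1 — Convert each phasor to rectangular form:
  V1 = 14.4·(cos(91.6°) + j·sin(91.6°)) = -0.4021 + j14.39 V
  V2 = 76.7·(cos(-41.4°) + j·sin(-41.4°)) = 57.53 - j50.72 V
Step 2 — Sum components: V_total = 57.13 - j36.33 V.
Step 3 — Convert to polar: |V_total| = 67.7 V, ∠V_total = -32.5°.

V_total = 67.7∠-32.5° V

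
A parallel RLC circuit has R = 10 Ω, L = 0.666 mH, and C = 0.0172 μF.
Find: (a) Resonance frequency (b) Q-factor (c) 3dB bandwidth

Step 1 — Resonance: ω₀ = 1/√(LC) = 1/√(0.000666·1.72e-08) = 2.955e+05 rad/s.
Step 2 — f₀ = ω₀/(2π) = 4.702e+04 Hz.
Step 3 — Parallel Q: Q = R/(ω₀L) = 10/(2.955e+05·0.000666) = 0.05082.
Step 4 — Bandwidth: Δω = ω₀/Q = 5.814e+06 rad/s; BW = Δω/(2π) = 9.253e+05 Hz.

(a) f₀ = 4.702e+04 Hz  (b) Q = 0.05082  (c) BW = 9.253e+05 Hz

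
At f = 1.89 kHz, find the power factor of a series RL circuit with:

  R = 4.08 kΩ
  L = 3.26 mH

Step 1 — Angular frequency: ω = 2π·f = 2π·1890 = 1.188e+04 rad/s.
Step 2 — Component impedances:
  R: Z = R = 4080 Ω
  L: Z = jωL = j·1.188e+04·0.00326 = 0 + j38.71 Ω
Step 3 — Series combination: Z_total = R + L = 4080 + j38.71 Ω = 4080∠0.5° Ω.
Step 4 — Power factor: PF = cos(φ) = Re(Z)/|Z| = 4080/4080 = 1.
Step 5 — Type: Im(Z) = 38.71 ⇒ lagging (phase φ = 0.5°).

PF = 1 (lagging, φ = 0.5°)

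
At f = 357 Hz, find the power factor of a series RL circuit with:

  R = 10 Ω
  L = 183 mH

Step 1 — Angular frequency: ω = 2π·f = 2π·357 = 2243 rad/s.
Step 2 — Component impedances:
  R: Z = R = 10 Ω
  L: Z = jωL = j·2243·0.183 = 0 + j410.5 Ω
Step 3 — Series combination: Z_total = R + L = 10 + j410.5 Ω = 410.6∠88.6° Ω.
Step 4 — Power factor: PF = cos(φ) = Re(Z)/|Z| = 10/410.6 = 0.02435.
Step 5 — Type: Im(Z) = 410.5 ⇒ lagging (phase φ = 88.6°).

PF = 0.02435 (lagging, φ = 88.6°)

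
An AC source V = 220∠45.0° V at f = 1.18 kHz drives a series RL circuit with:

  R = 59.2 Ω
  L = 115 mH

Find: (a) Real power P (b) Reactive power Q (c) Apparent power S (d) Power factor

Step 1 — Angular frequency: ω = 2π·f = 2π·1180 = 7414 rad/s.
Step 2 — Component impedances:
  R: Z = R = 59.2 Ω
  L: Z = jωL = j·7414·0.115 = 0 + j852.6 Ω
Step 3 — Series combination: Z_total = R + L = 59.2 + j852.6 Ω = 854.7∠86.0° Ω.
Step 4 — Source phasor: V = 220∠45.0° V = 155.6 + j155.6 V.
Step 5 — Current: I = V / Z = 0.1942 - j0.169 A = 0.2574∠-41.0° A.
Step 6 — Complex power: S = V·I* = 3.922 + j56.49 VA.
Step 7 — Real power: P = Re(S) = 3.922 W.
Step 8 — Reactive power: Q = Im(S) = 56.49 VAR.
Step 9 — Apparent power: |S| = 56.63 VA.
Step 10 — Power factor: PF = P/|S| = 0.06927 (lagging).

(a) P = 3.922 W  (b) Q = 56.49 VAR  (c) S = 56.63 VA  (d) PF = 0.06927 (lagging)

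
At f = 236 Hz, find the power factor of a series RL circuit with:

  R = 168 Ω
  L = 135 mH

Step 1 — Angular frequency: ω = 2π·f = 2π·236 = 1483 rad/s.
Step 2 — Component impedances:
  R: Z = R = 168 Ω
  L: Z = jωL = j·1483·0.135 = 0 + j200.2 Ω
Step 3 — Series combination: Z_total = R + L = 168 + j200.2 Ω = 261.3∠50.0° Ω.
Step 4 — Power factor: PF = cos(φ) = Re(Z)/|Z| = 168/261.34 = 0.6428.
Step 5 — Type: Im(Z) = 200.2 ⇒ lagging (phase φ = 50.0°).

PF = 0.6428 (lagging, φ = 50.0°)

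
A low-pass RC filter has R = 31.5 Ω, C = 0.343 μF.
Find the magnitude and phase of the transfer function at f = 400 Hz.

Step 1 — Angular frequency: ω = 2π·400 = 2513 rad/s.
Step 2 — Transfer function: H(jω) = 1/(1 + jωRC).
Step 3 — Denominator: 1 + jωRC = 1 + j·2513·31.5·3.43e-07 = 1 + j0.02715.
Step 4 — H = 0.9993 - j0.02713.
Step 5 — Magnitude: |H| = 0.9996 (-0.0 dB); phase: φ = -1.6°.

|H| = 0.9996 (-0.0 dB), φ = -1.6°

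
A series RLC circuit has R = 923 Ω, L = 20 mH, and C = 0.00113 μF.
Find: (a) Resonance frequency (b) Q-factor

Step 1 — Resonance condition Im(Z)=0 gives ω₀ = 1/√(LC).
Step 2 — ω₀ = 1/√(0.02·1.13e-09) = 2.104e+05 rad/s.
Step 3 — f₀ = ω₀/(2π) = 3.348e+04 Hz.
Step 4 — Series Q: Q = ω₀L/R = 2.104e+05·0.02/923 = 4.558.

(a) f₀ = 3.348e+04 Hz  (b) Q = 4.558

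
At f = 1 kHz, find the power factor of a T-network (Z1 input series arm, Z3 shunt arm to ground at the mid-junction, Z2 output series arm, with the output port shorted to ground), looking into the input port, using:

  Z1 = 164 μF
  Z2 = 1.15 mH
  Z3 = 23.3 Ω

Step 1 — Angular frequency: ω = 2π·f = 2π·1000 = 6283 rad/s.
Step 2 — Component impedances:
  Z1: Z = 1/(jωC) = -j/(ω·C) = 0 - j0.9705 Ω
  Z2: Z = jωL = j·6283·0.00115 = 0 + j7.226 Ω
  Z3: Z = R = 23.3 Ω
Step 3 — With the output port shorted to ground, the output series arm Z2 runs from the junction to ground; the shunt arm Z3 also runs from the junction to ground. They appear in parallel: Z3 || Z2 = 2.044 + j6.592 Ω.
Step 4 — Series with input arm Z1: Z_in = Z1 + (Z3 || Z2) = 2.044 + j5.621 Ω = 5.981∠70.0° Ω.
Step 5 — Power factor: PF = cos(φ) = Re(Z)/|Z| = 2.0442/5.9814 = 0.3418.
Step 6 — Type: Im(Z) = 5.621 ⇒ lagging (phase φ = 70.0°).

PF = 0.3418 (lagging, φ = 70.0°)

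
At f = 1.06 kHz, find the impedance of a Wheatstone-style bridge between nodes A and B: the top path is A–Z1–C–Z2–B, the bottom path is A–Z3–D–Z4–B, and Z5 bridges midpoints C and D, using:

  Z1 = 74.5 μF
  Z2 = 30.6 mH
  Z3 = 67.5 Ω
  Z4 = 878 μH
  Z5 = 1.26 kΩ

Step 1 — Angular frequency: ω = 2π·f = 2π·1060 = 6660 rad/s.
Step 2 — Component impedances:
  Z1: Z = 1/(jωC) = -j/(ω·C) = 0 - j2.015 Ω
  Z2: Z = jωL = j·6660·0.0306 = 0 + j203.8 Ω
  Z3: Z = R = 67.5 Ω
  Z4: Z = jωL = j·6660·0.000878 = 0 + j5.848 Ω
  Z5: Z = R = 1260 Ω
Step 3 — Bridge requires nodal analysis (the Z5 bridge couples midpoints C and D, so the two paths cannot be reduced to a simple series/parallel combination). Setting node B to ground and injecting 1 A at node A, the 3-node admittance system at A, C, D solves to V_A = Z_AB = 55.21 + j22.69 Ω = 59.69∠22.3° Ω.

Z = 55.21 + j22.69 Ω = 59.69∠22.3° Ω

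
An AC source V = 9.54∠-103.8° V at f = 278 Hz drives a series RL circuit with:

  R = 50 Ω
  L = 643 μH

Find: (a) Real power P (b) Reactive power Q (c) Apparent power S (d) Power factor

Step 1 — Angular frequency: ω = 2π·f = 2π·278 = 1747 rad/s.
Step 2 — Component impedances:
  R: Z = R = 50 Ω
  L: Z = jωL = j·1747·0.000643 = 0 + j1.123 Ω
Step 3 — Series combination: Z_total = R + L = 50 + j1.123 Ω = 50.01∠1.3° Ω.
Step 4 — Source phasor: V = 9.54∠-103.8° V = -2.276 - j9.265 V.
Step 5 — Current: I = V / Z = -0.04965 - j0.1842 A = 0.1908∠-105.1° A.
Step 6 — Complex power: S = V·I* = 1.819 + j0.04087 VA.
Step 7 — Real power: P = Re(S) = 1.819 W.
Step 8 — Reactive power: Q = Im(S) = 0.04087 VAR.
Step 9 — Apparent power: |S| = 1.82 VA.
Step 10 — Power factor: PF = P/|S| = 0.9997 (lagging).

(a) P = 1.819 W  (b) Q = 0.04087 VAR  (c) S = 1.82 VA  (d) PF = 0.9997 (lagging)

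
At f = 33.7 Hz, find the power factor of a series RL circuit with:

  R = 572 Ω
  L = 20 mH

Step 1 — Angular frequency: ω = 2π·f = 2π·33.7 = 211.7 rad/s.
Step 2 — Component impedances:
  R: Z = R = 572 Ω
  L: Z = jωL = j·211.7·0.02 = 0 + j4.235 Ω
Step 3 — Series combination: Z_total = R + L = 572 + j4.235 Ω = 572∠0.4° Ω.
Step 4 — Power factor: PF = cos(φ) = Re(Z)/|Z| = 572/572 = 1.
Step 5 — Type: Im(Z) = 4.235 ⇒ lagging (phase φ = 0.4°).

PF = 1 (lagging, φ = 0.4°)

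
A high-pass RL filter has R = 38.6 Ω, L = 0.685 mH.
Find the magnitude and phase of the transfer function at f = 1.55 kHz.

Step 1 — Angular frequency: ω = 2π·1550 = 9739 rad/s.
Step 2 — Transfer function: H(jω) = jωL/(R + jωL).
Step 3 — Numerator jωL = j·6.671; denominator R + jωL = 38.6 + j6.671.
Step 4 — H = 0.029 + j0.1678.
Step 5 — Magnitude: |H| = 0.1703 (-15.4 dB); phase: φ = 80.2°.

|H| = 0.1703 (-15.4 dB), φ = 80.2°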